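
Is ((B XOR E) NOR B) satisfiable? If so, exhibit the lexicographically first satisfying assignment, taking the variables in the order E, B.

E=0, B=0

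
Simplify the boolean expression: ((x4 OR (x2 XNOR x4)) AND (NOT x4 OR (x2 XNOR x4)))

By distribution ((E OR v) AND (E OR NOT v) = E):
= (x2 XNOR x4)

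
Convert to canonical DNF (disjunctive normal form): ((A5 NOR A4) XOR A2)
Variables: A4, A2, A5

(NOT A4 AND NOT A2 AND NOT A5) OR (NOT A4 AND A2 AND A5) OR (A4 AND A2 AND NOT A5) OR (A4 AND A2 AND A5)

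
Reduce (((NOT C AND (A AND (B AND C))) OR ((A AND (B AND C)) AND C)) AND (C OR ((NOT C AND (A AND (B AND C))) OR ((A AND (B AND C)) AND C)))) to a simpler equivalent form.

By absorption (E AND (E OR v) = E) then distribution ((E AND v) OR (E AND NOT v) = E):
= (A AND (B AND C))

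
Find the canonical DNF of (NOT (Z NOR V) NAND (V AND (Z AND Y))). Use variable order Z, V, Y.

(NOT Z AND NOT V AND NOT Y) OR (NOT Z AND NOT V AND Y) OR (NOT Z AND V AND NOT Y) OR (NOT Z AND V AND Y) OR (Z AND NOT V AND NOT Y) OR (Z AND NOT V AND Y) OR (Z AND V AND NOT Y)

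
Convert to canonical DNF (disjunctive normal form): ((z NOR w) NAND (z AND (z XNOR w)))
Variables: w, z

(NOT w AND NOT z) OR (NOT w AND z) OR (w AND NOT z) OR (w AND z)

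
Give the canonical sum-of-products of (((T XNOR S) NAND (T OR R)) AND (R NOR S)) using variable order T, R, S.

Σm(0, 4) = (NOT T AND NOT R AND NOT S) OR (T AND NOT R AND NOT S)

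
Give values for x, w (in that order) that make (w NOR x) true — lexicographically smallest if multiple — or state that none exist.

x=0, w=0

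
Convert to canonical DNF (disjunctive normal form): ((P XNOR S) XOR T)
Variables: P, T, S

(NOT P AND NOT T AND NOT S) OR (NOT P AND T AND S) OR (P AND NOT T AND S) OR (P AND T AND NOT S)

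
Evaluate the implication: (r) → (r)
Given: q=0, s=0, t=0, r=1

Antecedent (r) = 1; consequent (r) = 1.
1 → 1 = 1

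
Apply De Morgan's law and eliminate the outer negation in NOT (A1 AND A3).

NOT A1 OR NOT A3
De Morgan's: NOT(AND of terms) = OR of negations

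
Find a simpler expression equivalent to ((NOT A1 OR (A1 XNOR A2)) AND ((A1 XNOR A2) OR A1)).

By distribution ((E OR v) AND (E OR NOT v) = E):
= (A1 XNOR A2)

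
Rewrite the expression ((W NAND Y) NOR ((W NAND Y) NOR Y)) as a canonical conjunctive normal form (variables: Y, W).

(Y OR W) AND (Y OR NOT W) AND (NOT Y OR W)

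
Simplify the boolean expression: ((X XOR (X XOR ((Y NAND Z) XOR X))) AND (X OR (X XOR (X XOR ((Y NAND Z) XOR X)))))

By absorption (E AND (E OR v) = E) then XOR self-cancellation ((E XOR v) XOR v = E):
= ((Y NAND Z) XOR X)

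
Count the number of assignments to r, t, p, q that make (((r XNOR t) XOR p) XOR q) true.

Satisfying assignments: (0,0,0,0), (0,0,1,1), (0,1,0,1), (0,1,1,0), (1,0,0,1), (1,0,1,0), (1,1,0,0), (1,1,1,1)
Count: 8 out of 16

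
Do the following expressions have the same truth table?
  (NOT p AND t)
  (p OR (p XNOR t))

No. Counterexample: with p=0, t=0, Expression 1 = 0 but Expression 2 = 1.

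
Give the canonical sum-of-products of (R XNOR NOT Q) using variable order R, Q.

Σm(1, 2) = (NOT R AND Q) OR (R AND NOT Q)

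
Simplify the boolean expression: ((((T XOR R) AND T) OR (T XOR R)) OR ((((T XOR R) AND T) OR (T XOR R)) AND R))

By absorption (E OR (E AND v) = E) then absorption (E OR (E AND v) = E):
= (T XOR R)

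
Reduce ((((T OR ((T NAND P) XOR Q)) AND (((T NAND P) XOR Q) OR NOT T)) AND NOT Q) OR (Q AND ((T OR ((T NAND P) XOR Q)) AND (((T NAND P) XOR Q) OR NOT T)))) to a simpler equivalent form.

By distribution ((E AND v) OR (E AND NOT v) = E) then distribution ((E OR v) AND (E OR NOT v) = E):
= ((T NAND P) XOR Q)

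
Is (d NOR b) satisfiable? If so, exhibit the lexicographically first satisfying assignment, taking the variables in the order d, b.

d=0, b=0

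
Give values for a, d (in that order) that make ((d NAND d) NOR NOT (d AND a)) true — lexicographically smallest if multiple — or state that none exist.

a=1, d=1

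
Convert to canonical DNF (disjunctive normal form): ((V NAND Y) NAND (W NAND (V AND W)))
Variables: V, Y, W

(V AND NOT Y AND W) OR (V AND Y AND NOT W) OR (V AND Y AND W)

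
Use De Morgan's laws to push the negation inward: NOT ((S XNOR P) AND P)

NOT (S XNOR P) OR NOT P
De Morgan's: NOT(AND of terms) = OR of negations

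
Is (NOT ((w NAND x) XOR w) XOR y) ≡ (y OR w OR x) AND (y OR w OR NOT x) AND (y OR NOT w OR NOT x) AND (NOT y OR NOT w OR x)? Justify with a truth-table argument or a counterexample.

Yes, they are equivalent — the two output columns agree on all 8 assignments:
y | w | x | Expression 1 | Expression 2
---------------------------------------
0 | 0 | 0 | 0 | 0
0 | 0 | 1 | 0 | 0
0 | 1 | 0 | 1 | 1
0 | 1 | 1 | 0 | 0
1 | 0 | 0 | 1 | 1
1 | 0 | 1 | 1 | 1
1 | 1 | 0 | 0 | 0
1 | 1 | 1 | 1 | 1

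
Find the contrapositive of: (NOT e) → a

Contrapositive: NOT a → e
Note: A statement and its contrapositive are logically equivalent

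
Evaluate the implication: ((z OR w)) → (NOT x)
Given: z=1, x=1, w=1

Antecedent ((z OR w)) = 1; consequent (NOT x) = 0.
1 → 0 = 0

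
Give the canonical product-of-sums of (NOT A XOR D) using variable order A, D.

ΠM(1, 2) = (A OR NOT D) AND (NOT A OR D)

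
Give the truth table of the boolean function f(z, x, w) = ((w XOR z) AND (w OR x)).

z | x | w | Output
------------------
0 | 0 | 0 | 0
0 | 0 | 1 | 1
0 | 1 | 0 | 0
0 | 1 | 1 | 1
1 | 0 | 0 | 0
1 | 0 | 1 | 0
1 | 1 | 0 | 1
1 | 1 | 1 | 0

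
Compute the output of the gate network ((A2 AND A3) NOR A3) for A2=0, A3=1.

Substituting: ((0 AND 1) NOR 1)
= 0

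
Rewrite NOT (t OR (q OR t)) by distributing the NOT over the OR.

NOT t AND NOT (q OR t)
De Morgan's: NOT(OR of terms) = AND of negations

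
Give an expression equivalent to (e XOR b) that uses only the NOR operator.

((((e NOR b) NOR (e NOR b)) NOR ((e NOR b) NOR (e NOR b))) NOR ((((e NOR e) NOR (b NOR b)) NOR ((e NOR e) NOR (b NOR b))) NOR (((e NOR e) NOR (b NOR b)) NOR ((e NOR e) NOR (b NOR b)))))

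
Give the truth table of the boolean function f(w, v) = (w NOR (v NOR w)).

w | v | Output
--------------
0 | 0 | 0
0 | 1 | 1
1 | 0 | 0
1 | 1 | 0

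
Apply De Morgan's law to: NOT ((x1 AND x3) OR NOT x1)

NOT (x1 AND x3) AND x1
De Morgan's: NOT(OR of terms) = AND of negations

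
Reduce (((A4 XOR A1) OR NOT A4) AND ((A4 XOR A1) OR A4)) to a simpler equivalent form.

By distribution ((E OR v) AND (E OR NOT v) = E):
= (A4 XOR A1)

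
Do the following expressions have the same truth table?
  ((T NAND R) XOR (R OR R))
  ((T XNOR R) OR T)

Yes, they are equivalent — the two output columns agree on all 4 assignments:
R | T | Expression 1 | Expression 2
-----------------------------------
0 | 0 | 1 | 1
0 | 1 | 1 | 1
1 | 0 | 0 | 0
1 | 1 | 1 | 1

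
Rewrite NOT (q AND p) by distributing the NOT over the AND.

NOT q OR NOT p
De Morgan's: NOT(AND of terms) = OR of negations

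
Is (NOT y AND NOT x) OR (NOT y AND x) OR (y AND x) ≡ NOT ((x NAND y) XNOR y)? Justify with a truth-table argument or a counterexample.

Yes, they are equivalent — the two output columns agree on all 4 assignments:
y | x | Expression 1 | Expression 2
-----------------------------------
0 | 0 | 1 | 1
0 | 1 | 1 | 1
1 | 0 | 0 | 0
1 | 1 | 1 | 1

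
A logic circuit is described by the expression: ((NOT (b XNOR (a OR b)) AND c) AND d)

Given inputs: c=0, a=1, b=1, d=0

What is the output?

Substituting: ((NOT (1 XNOR (1 OR 1)) AND 0) AND 0)
= 0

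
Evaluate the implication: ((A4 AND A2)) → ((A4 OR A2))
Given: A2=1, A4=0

Antecedent ((A4 AND A2)) = 0; consequent ((A4 OR A2)) = 1.
0 → 1 = 1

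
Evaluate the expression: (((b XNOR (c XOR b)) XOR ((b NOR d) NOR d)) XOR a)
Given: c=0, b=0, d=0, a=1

Substituting: (((0 XNOR (0 XOR 0)) XOR ((0 NOR 0) NOR 0)) XOR 1)
= 0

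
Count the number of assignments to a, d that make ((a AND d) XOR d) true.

Satisfying assignments: (0,1)
Count: 1 out of 4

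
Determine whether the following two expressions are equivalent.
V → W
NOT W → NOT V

Yes, Contrapositive is always equivalent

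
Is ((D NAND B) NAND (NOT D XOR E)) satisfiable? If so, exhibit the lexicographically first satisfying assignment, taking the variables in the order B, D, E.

B=0, D=0, E=1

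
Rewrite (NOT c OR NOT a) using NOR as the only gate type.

(((c NOR c) NOR (a NOR a)) NOR ((c NOR c) NOR (a NOR a)))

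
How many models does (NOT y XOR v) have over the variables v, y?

Satisfying assignments: (0,0), (1,1)
Count: 2 out of 4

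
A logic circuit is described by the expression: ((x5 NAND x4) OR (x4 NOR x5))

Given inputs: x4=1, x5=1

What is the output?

Substituting: ((1 NAND 1) OR (1 NOR 1))
= 0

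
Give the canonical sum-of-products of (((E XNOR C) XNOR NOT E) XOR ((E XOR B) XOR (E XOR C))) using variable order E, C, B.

Σm(0, 2, 4, 6) = (NOT E AND NOT C AND NOT B) OR (NOT E AND C AND NOT B) OR (E AND NOT C AND NOT B) OR (E AND C AND NOT B)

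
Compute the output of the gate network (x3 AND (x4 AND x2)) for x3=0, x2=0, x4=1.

Substituting: (0 AND (1 AND 0))
= 0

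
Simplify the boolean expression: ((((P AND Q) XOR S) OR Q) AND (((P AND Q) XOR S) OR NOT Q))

By distribution ((E OR v) AND (E OR NOT v) = E):
= ((P AND Q) XOR S)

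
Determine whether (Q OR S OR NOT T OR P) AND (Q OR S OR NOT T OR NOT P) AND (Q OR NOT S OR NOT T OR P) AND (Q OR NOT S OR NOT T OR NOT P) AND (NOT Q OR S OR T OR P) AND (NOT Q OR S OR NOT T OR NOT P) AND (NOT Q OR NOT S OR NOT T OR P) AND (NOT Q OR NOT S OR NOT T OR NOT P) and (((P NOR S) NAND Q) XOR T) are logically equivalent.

Yes, they are equivalent — the two output columns agree on all 16 assignments:
Q | S | T | P | Expression 1 | Expression 2
-------------------------------------------
0 | 0 | 0 | 0 | 1 | 1
0 | 0 | 0 | 1 | 1 | 1
0 | 0 | 1 | 0 | 0 | 0
0 | 0 | 1 | 1 | 0 | 0
0 | 1 | 0 | 0 | 1 | 1
0 | 1 | 0 | 1 | 1 | 1
0 | 1 | 1 | 0 | 0 | 0
0 | 1 | 1 | 1 | 0 | 0
1 | 0 | 0 | 0 | 0 | 0
1 | 0 | 0 | 1 | 1 | 1
1 | 0 | 1 | 0 | 1 | 1
1 | 0 | 1 | 1 | 0 | 0
1 | 1 | 0 | 0 | 1 | 1
1 | 1 | 0 | 1 | 1 | 1
1 | 1 | 1 | 0 | 0 | 0
1 | 1 | 1 | 1 | 0 | 0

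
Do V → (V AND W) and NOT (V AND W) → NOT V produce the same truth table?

Yes, Contrapositive is always equivalent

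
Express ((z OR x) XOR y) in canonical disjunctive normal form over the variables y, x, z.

(NOT y AND NOT x AND z) OR (NOT y AND x AND NOT z) OR (NOT y AND x AND z) OR (y AND NOT x AND NOT z)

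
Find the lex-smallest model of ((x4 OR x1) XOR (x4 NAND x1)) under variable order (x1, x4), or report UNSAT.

x1=0, x4=0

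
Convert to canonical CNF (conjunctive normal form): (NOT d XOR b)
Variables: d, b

(d OR NOT b) AND (NOT d OR b)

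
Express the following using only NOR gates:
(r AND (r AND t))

((r NOR r) NOR (((r NOR r) NOR (t NOR t)) NOR ((r NOR r) NOR (t NOR t))))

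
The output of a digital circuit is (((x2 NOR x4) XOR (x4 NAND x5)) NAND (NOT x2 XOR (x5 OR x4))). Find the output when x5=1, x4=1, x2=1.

Substituting: (((1 NOR 1) XOR (1 NAND 1)) NAND (NOT 1 XOR (1 OR 1)))
= 1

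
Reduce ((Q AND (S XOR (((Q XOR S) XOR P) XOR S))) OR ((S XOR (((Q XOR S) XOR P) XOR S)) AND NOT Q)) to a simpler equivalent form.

By distribution ((E AND v) OR (E AND NOT v) = E) then XOR self-cancellation ((E XOR v) XOR v = E):
= ((Q XOR S) XOR P)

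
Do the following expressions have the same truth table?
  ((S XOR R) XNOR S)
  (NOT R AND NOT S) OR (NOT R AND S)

Yes, they are equivalent — the two output columns agree on all 4 assignments:
R | S | Expression 1 | Expression 2
-----------------------------------
0 | 0 | 1 | 1
0 | 1 | 1 | 1
1 | 0 | 0 | 0
1 | 1 | 0 | 0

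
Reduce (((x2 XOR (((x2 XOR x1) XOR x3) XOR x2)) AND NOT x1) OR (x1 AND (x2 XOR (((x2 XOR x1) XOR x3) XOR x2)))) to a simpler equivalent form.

By distribution ((E AND v) OR (E AND NOT v) = E) then XOR self-cancellation ((E XOR v) XOR v = E):
= ((x2 XOR x1) XOR x3)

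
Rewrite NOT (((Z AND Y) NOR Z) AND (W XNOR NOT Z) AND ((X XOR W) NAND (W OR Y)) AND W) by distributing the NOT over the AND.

NOT ((Z AND Y) NOR Z) OR NOT (W XNOR NOT Z) OR NOT ((X XOR W) NAND (W OR Y)) OR NOT W
De Morgan's: NOT(AND of terms) = OR of negations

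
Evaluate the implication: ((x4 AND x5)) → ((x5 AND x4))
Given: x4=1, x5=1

Antecedent ((x4 AND x5)) = 1; consequent ((x5 AND x4)) = 1.
1 → 1 = 1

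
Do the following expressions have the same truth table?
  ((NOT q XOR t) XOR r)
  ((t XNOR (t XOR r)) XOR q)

No. Counterexample: with q=0, t=1, r=0, Expression 1 = 0 but Expression 2 = 1.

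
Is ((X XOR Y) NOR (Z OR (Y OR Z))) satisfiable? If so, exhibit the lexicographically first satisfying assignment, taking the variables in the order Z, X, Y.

Z=0, X=0, Y=0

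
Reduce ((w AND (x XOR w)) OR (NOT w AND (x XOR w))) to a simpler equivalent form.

By distribution ((E AND v) OR (E AND NOT v) = E):
= (x XOR w)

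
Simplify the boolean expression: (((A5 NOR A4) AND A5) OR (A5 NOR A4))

By absorption (E OR (E AND v) = E):
= (A5 NOR A4)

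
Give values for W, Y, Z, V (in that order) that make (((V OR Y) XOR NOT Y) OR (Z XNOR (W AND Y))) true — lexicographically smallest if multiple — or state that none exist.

W=0, Y=0, Z=0, V=0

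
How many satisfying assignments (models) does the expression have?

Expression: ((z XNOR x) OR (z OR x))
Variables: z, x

Satisfying assignments: (0,0), (0,1), (1,0), (1,1)
Count: 4 out of 4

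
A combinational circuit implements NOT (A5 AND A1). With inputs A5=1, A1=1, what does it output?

Substituting: NOT (1 AND 1)
= 0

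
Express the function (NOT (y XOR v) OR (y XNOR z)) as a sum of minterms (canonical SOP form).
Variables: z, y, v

Σm(0, 1, 3, 4, 6, 7) = (NOT z AND NOT y AND NOT v) OR (NOT z AND NOT y AND v) OR (NOT z AND y AND v) OR (z AND NOT y AND NOT v) OR (z AND y AND NOT v) OR (z AND y AND v)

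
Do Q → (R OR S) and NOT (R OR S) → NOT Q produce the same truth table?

Yes, Contrapositive is always equivalent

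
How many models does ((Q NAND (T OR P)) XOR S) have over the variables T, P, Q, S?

Satisfying assignments: (0,0,0,0), (0,0,1,0), (0,1,0,0), (0,1,1,1), (1,0,0,0), (1,0,1,1), (1,1,0,0), (1,1,1,1)
Count: 8 out of 16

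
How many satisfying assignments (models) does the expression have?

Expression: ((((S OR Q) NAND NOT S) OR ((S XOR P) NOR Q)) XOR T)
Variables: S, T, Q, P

Satisfying assignments: (0,0,0,0), (0,0,0,1), (0,1,1,0), (0,1,1,1), (1,0,0,0), (1,0,0,1), (1,0,1,0), (1,0,1,1)
Count: 8 out of 16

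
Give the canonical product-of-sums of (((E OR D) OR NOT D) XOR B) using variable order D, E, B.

ΠM(1, 3, 5, 7) = (D OR E OR NOT B) AND (D OR NOT E OR NOT B) AND (NOT D OR E OR NOT B) AND (NOT D OR NOT E OR NOT B)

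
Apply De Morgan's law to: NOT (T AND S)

NOT T OR NOT S
De Morgan's: NOT(AND of terms) = OR of negations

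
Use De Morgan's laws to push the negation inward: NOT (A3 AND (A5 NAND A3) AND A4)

NOT A3 OR NOT (A5 NAND A3) OR NOT A4
De Morgan's: NOT(AND of terms) = OR of negations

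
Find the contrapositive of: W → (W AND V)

Contrapositive: NOT (W AND V) → NOT W
Note: A statement and its contrapositive are logically equivalent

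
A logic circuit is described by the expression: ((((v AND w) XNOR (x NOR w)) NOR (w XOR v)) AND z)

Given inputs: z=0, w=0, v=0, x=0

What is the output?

Substituting: ((((0 AND 0) XNOR (0 NOR 0)) NOR (0 XOR 0)) AND 0)
= 0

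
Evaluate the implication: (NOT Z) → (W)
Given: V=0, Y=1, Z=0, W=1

Antecedent (NOT Z) = 1; consequent (W) = 1.
1 → 1 = 1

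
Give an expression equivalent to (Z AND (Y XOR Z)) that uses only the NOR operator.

((Z NOR Z) NOR (((((Y NOR Z) NOR (Y NOR Z)) NOR ((Y NOR Z) NOR (Y NOR Z))) NOR ((((Y NOR Y) NOR (Z NOR Z)) NOR ((Y NOR Y) NOR (Z NOR Z))) NOR (((Y NOR Y) NOR (Z NOR Z)) NOR ((Y NOR Y) NOR (Z NOR Z))))) NOR ((((Y NOR Z) NOR (Y NOR Z)) NOR ((Y NOR Z) NOR (Y NOR Z))) NOR ((((Y NOR Y) NOR (Z NOR Z)) NOR ((Y NOR Y) NOR (Z NOR Z))) NOR (((Y NOR Y) NOR (Z NOR Z)) NOR ((Y NOR Y) NOR (Z NOR Z)))))))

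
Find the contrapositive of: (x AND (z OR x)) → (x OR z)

Contrapositive: NOT (x OR z) → NOT (x AND (z OR x))
Note: A statement and its contrapositive are logically equivalent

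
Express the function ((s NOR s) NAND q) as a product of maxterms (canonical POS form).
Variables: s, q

ΠM(1) = (s OR NOT q)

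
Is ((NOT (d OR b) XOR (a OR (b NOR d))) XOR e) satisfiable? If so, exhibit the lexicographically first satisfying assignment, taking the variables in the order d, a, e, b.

d=0, a=0, e=1, b=0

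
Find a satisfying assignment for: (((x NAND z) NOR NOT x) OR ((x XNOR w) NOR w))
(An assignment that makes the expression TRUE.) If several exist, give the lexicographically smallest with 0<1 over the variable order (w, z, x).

w=0, z=0, x=1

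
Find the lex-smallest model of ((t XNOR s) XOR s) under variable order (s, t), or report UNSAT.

s=0, t=0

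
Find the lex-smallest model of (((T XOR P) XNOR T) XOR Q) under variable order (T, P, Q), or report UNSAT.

T=0, P=0, Q=0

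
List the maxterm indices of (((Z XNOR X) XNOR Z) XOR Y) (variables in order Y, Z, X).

ΠM(0, 2, 5, 7) = (Y OR Z OR X) AND (Y OR NOT Z OR X) AND (NOT Y OR Z OR NOT X) AND (NOT Y OR NOT Z OR NOT X)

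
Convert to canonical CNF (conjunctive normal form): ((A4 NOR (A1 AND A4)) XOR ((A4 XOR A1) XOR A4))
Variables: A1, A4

(A1 OR NOT A4) AND (NOT A1 OR A4)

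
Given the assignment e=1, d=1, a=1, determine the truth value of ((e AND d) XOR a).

Substituting: ((1 AND 1) XOR 1)
= 0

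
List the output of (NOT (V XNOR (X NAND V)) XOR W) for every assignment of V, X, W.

V | X | W | Output
------------------
0 | 0 | 0 | 1
0 | 0 | 1 | 0
0 | 1 | 0 | 1
0 | 1 | 1 | 0
1 | 0 | 0 | 0
1 | 0 | 1 | 1
1 | 1 | 0 | 1
1 | 1 | 1 | 0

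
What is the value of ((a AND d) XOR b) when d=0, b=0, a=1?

Substituting: ((1 AND 0) XOR 0)
= 0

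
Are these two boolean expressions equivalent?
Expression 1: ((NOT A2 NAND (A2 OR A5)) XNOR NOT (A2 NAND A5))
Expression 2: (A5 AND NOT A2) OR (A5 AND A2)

Yes, they are equivalent — the two output columns agree on all 4 assignments:
A5 | A2 | Expression 1 | Expression 2
-------------------------------------
0 | 0 | 0 | 0
0 | 1 | 0 | 0
1 | 0 | 1 | 1
1 | 1 | 1 | 1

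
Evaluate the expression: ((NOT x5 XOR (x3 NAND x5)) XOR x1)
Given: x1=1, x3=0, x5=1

Substituting: ((NOT 1 XOR (0 NAND 1)) XOR 1)
= 0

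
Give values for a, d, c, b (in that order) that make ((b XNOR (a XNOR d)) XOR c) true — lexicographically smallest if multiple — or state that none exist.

a=0, d=0, c=0, b=1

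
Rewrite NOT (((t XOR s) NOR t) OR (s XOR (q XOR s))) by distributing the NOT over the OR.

NOT ((t XOR s) NOR t) AND NOT (s XOR (q XOR s))
De Morgan's: NOT(OR of terms) = AND of negations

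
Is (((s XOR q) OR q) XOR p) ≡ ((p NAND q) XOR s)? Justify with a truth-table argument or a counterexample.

No. Counterexample: with s=0, p=0, q=0, Expression 1 = 0 but Expression 2 = 1.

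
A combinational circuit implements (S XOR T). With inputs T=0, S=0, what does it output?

Substituting: (0 XOR 0)
= 0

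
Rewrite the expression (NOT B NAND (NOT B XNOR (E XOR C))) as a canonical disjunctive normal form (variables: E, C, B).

(NOT E AND NOT C AND NOT B) OR (NOT E AND NOT C AND B) OR (NOT E AND C AND B) OR (E AND NOT C AND B) OR (E AND C AND NOT B) OR (E AND C AND B)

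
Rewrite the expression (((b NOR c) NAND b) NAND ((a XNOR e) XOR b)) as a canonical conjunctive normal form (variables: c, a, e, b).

(c OR a OR e OR b) AND (c OR a OR NOT e OR NOT b) AND (c OR NOT a OR e OR NOT b) AND (c OR NOT a OR NOT e OR b) AND (NOT c OR a OR e OR b) AND (NOT c OR a OR NOT e OR NOT b) AND (NOT c OR NOT a OR e OR NOT b) AND (NOT c OR NOT a OR NOT e OR b)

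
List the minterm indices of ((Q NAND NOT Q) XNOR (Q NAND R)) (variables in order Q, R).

Σm(0, 1, 2) = (NOT Q AND NOT R) OR (NOT Q AND R) OR (Q AND NOT R)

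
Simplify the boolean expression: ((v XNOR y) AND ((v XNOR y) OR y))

By absorption (E AND (E OR v) = E):
= (v XNOR y)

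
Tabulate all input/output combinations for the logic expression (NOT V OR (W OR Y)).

V | Y | W | Output
------------------
0 | 0 | 0 | 1
0 | 0 | 1 | 1
0 | 1 | 0 | 1
0 | 1 | 1 | 1
1 | 0 | 0 | 0
1 | 0 | 1 | 1
1 | 1 | 0 | 1
1 | 1 | 1 | 1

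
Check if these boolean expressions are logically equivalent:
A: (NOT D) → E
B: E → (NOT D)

No, Converse is not equivalent to original (counterexample: E=0, D=0)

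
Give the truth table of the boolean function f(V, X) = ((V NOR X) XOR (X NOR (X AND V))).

V | X | Output
--------------
0 | 0 | 0
0 | 1 | 0
1 | 0 | 1
1 | 1 | 0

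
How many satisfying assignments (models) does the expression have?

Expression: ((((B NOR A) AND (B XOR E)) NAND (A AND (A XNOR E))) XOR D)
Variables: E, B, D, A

Satisfying assignments: (0,0,0,0), (0,0,0,1), (0,1,0,0), (0,1,0,1), (1,0,0,0), (1,0,0,1), (1,1,0,0), (1,1,0,1)
Count: 8 out of 16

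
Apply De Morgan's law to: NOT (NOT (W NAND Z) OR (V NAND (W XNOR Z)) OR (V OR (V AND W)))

(W NAND Z) AND NOT (V NAND (W XNOR Z)) AND NOT (V OR (V AND W))
De Morgan's: NOT(OR of terms) = AND of negations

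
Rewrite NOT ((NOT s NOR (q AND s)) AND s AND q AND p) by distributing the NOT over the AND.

NOT (NOT s NOR (q AND s)) OR NOT s OR NOT q OR NOT p
De Morgan's: NOT(AND of terms) = OR of negations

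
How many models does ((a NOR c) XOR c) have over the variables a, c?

Satisfying assignments: (0,0), (0,1), (1,1)
Count: 3 out of 4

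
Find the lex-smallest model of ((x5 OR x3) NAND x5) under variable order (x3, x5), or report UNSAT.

x3=0, x5=0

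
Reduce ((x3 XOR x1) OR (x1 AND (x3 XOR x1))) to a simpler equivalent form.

By absorption (E OR (E AND v) = E):
= (x3 XOR x1)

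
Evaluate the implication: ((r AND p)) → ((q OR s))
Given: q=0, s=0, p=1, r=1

Antecedent ((r AND p)) = 1; consequent ((q OR s)) = 0.
1 → 0 = 0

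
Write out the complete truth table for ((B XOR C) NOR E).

B | E | C | Output
------------------
0 | 0 | 0 | 1
0 | 0 | 1 | 0
0 | 1 | 0 | 0
0 | 1 | 1 | 0
1 | 0 | 0 | 0
1 | 0 | 1 | 1
1 | 1 | 0 | 0
1 | 1 | 1 | 0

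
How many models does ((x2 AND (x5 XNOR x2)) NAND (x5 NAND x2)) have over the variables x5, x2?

Satisfying assignments: (0,0), (0,1), (1,0), (1,1)
Count: 4 out of 4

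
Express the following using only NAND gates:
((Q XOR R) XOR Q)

((((Q NAND (Q NAND R)) NAND (R NAND (Q NAND R))) NAND (((Q NAND (Q NAND R)) NAND (R NAND (Q NAND R))) NAND Q)) NAND (Q NAND (((Q NAND (Q NAND R)) NAND (R NAND (Q NAND R))) NAND Q)))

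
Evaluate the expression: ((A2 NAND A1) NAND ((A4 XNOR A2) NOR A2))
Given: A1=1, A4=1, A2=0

Substituting: ((0 NAND 1) NAND ((1 XNOR 0) NOR 0))
= 0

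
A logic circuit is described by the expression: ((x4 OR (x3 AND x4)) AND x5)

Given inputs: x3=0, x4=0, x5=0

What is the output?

Substituting: ((0 OR (0 AND 0)) AND 0)
= 0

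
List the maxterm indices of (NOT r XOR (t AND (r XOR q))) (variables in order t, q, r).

ΠM(1, 3, 6, 7) = (t OR q OR NOT r) AND (t OR NOT q OR NOT r) AND (NOT t OR NOT q OR r) AND (NOT t OR NOT q OR NOT r)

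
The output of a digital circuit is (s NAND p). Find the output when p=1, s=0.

Substituting: (0 NAND 1)
= 1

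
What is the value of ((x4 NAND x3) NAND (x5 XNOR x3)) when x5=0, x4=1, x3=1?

Substituting: ((1 NAND 1) NAND (0 XNOR 1))
= 1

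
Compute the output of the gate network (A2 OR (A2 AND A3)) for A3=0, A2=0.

Substituting: (0 OR (0 AND 0))
= 0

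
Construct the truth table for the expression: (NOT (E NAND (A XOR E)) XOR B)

E | B | A | Output
------------------
0 | 0 | 0 | 0
0 | 0 | 1 | 0
0 | 1 | 0 | 1
0 | 1 | 1 | 1
1 | 0 | 0 | 1
1 | 0 | 1 | 0
1 | 1 | 0 | 0
1 | 1 | 1 | 1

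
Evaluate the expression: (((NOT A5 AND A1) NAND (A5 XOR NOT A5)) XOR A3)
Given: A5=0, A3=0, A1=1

Substituting: (((NOT 0 AND 1) NAND (0 XOR NOT 0)) XOR 0)
= 0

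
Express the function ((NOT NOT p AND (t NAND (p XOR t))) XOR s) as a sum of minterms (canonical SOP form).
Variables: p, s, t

Σm(2, 3, 4, 5) = (NOT p AND s AND NOT t) OR (NOT p AND s AND t) OR (p AND NOT s AND NOT t) OR (p AND NOT s AND t)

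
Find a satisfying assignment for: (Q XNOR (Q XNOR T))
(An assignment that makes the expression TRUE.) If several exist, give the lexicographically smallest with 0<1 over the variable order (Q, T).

Q=0, T=1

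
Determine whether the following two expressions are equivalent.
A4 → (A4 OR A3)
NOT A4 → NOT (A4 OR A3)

No, Inverse is not equivalent to original (counterexample: A5=0, A3=1, A4=0)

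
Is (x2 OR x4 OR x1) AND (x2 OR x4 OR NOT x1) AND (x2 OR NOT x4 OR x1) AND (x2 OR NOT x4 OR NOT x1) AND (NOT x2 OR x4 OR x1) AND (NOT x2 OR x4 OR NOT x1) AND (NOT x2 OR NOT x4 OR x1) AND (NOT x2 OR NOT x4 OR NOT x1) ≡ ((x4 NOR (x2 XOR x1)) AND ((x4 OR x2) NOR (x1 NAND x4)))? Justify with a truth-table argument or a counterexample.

Yes, they are equivalent — the two output columns agree on all 8 assignments:
x2 | x4 | x1 | Expression 1 | Expression 2
------------------------------------------
0 | 0 | 0 | 0 | 0
0 | 0 | 1 | 0 | 0
0 | 1 | 0 | 0 | 0
0 | 1 | 1 | 0 | 0
1 | 0 | 0 | 0 | 0
1 | 0 | 1 | 0 | 0
1 | 1 | 0 | 0 | 0
1 | 1 | 1 | 0 | 0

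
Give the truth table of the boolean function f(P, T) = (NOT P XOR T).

P | T | Output
--------------
0 | 0 | 1
0 | 1 | 0
1 | 0 | 0
1 | 1 | 1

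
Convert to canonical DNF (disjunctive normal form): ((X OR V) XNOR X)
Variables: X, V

(NOT X AND NOT V) OR (X AND NOT V) OR (X AND V)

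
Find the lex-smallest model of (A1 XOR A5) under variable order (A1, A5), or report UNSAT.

A1=0, A5=1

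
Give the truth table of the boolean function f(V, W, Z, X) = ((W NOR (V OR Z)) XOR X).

V | W | Z | X | Output
----------------------
0 | 0 | 0 | 0 | 1
0 | 0 | 0 | 1 | 0
0 | 0 | 1 | 0 | 0
0 | 0 | 1 | 1 | 1
0 | 1 | 0 | 0 | 0
0 | 1 | 0 | 1 | 1
0 | 1 | 1 | 0 | 0
0 | 1 | 1 | 1 | 1
1 | 0 | 0 | 0 | 0
1 | 0 | 0 | 1 | 1
1 | 0 | 1 | 0 | 0
1 | 0 | 1 | 1 | 1
1 | 1 | 0 | 0 | 0
1 | 1 | 0 | 1 | 1
1 | 1 | 1 | 0 | 0
1 | 1 | 1 | 1 | 1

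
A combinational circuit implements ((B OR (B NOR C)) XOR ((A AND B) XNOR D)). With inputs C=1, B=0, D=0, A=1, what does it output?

Substituting: ((0 OR (0 NOR 1)) XOR ((1 AND 0) XNOR 0))
= 1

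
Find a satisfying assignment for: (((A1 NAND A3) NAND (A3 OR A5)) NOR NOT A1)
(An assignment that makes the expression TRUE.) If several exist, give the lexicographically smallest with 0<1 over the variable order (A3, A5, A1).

A3=0, A5=1, A1=1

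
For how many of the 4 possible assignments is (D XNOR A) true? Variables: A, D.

Satisfying assignments: (0,0), (1,1)
Count: 2 out of 4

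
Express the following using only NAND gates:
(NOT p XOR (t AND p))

(((p NAND p) NAND ((p NAND p) NAND ((t NAND p) NAND (t NAND p)))) NAND (((t NAND p) NAND (t NAND p)) NAND ((p NAND p) NAND ((t NAND p) NAND (t NAND p)))))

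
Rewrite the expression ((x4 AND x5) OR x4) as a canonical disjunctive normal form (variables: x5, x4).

(NOT x5 AND x4) OR (x5 AND x4)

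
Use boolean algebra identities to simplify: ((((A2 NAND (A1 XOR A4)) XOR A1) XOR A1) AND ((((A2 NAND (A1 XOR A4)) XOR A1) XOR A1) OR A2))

By absorption (E AND (E OR v) = E) then XOR self-cancellation ((E XOR v) XOR v = E):
= (A2 NAND (A1 XOR A4))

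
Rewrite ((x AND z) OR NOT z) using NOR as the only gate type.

((((x NOR x) NOR (z NOR z)) NOR (z NOR z)) NOR (((x NOR x) NOR (z NOR z)) NOR (z NOR z)))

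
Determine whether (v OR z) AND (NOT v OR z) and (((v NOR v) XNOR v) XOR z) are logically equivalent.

Yes, they are equivalent — the two output columns agree on all 4 assignments:
v | z | Expression 1 | Expression 2
-----------------------------------
0 | 0 | 0 | 0
0 | 1 | 1 | 1
1 | 0 | 0 | 0
1 | 1 | 1 | 1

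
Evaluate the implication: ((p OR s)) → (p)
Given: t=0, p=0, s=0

Antecedent ((p OR s)) = 0; consequent (p) = 0.
0 → 0 = 1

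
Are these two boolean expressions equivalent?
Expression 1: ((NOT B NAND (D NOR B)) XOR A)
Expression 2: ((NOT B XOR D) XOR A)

No. Counterexample: with D=0, A=0, B=0, Expression 1 = 0 but Expression 2 = 1.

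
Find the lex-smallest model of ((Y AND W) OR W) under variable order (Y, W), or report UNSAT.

Y=0, W=1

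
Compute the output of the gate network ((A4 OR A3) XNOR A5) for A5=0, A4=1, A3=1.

Substituting: ((1 OR 1) XNOR 0)
= 0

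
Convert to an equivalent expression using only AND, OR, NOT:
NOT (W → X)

W AND NOT X
(Negated implication: NOT(A → B) = A AND NOT B)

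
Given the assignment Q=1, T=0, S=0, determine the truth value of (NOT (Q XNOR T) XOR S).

Substituting: (NOT (1 XNOR 0) XOR 0)
= 1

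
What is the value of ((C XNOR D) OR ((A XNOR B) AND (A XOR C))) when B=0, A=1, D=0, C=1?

Substituting: ((1 XNOR 0) OR ((1 XNOR 0) AND (1 XOR 1)))
= 0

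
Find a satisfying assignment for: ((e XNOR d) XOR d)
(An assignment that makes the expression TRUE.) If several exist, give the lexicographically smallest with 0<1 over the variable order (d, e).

d=0, e=0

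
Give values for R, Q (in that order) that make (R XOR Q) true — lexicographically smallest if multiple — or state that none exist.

R=0, Q=1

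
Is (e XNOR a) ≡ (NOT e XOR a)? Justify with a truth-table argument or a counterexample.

Yes, they are equivalent — the two output columns agree on all 4 assignments:
e | a | Expression 1 | Expression 2
-----------------------------------
0 | 0 | 1 | 1
0 | 1 | 0 | 0
1 | 0 | 0 | 0
1 | 1 | 1 | 1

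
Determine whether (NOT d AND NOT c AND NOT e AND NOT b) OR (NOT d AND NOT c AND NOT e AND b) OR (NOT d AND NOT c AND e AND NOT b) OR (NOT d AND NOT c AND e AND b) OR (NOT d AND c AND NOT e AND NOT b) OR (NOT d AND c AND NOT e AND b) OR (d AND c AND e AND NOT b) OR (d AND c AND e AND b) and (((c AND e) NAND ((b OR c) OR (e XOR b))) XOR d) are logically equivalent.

Yes, they are equivalent — the two output columns agree on all 16 assignments:
d | c | e | b | Expression 1 | Expression 2
-------------------------------------------
0 | 0 | 0 | 0 | 1 | 1
0 | 0 | 0 | 1 | 1 | 1
0 | 0 | 1 | 0 | 1 | 1
0 | 0 | 1 | 1 | 1 | 1
0 | 1 | 0 | 0 | 1 | 1
0 | 1 | 0 | 1 | 1 | 1
0 | 1 | 1 | 0 | 0 | 0
0 | 1 | 1 | 1 | 0 | 0
1 | 0 | 0 | 0 | 0 | 0
1 | 0 | 0 | 1 | 0 | 0
1 | 0 | 1 | 0 | 0 | 0
1 | 0 | 1 | 1 | 0 | 0
1 | 1 | 0 | 0 | 0 | 0
1 | 1 | 0 | 1 | 0 | 0
1 | 1 | 1 | 0 | 1 | 1
1 | 1 | 1 | 1 | 1 | 1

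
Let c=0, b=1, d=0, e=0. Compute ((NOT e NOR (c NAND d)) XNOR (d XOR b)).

Substituting: ((NOT 0 NOR (0 NAND 0)) XNOR (0 XOR 1))
= 0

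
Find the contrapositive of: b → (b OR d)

Contrapositive: NOT (b OR d) → NOT b
Note: A statement and its contrapositive are logically equivalent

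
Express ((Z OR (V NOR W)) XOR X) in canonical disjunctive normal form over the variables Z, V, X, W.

(NOT Z AND NOT V AND NOT X AND NOT W) OR (NOT Z AND NOT V AND X AND W) OR (NOT Z AND V AND X AND NOT W) OR (NOT Z AND V AND X AND W) OR (Z AND NOT V AND NOT X AND NOT W) OR (Z AND NOT V AND NOT X AND W) OR (Z AND V AND NOT X AND NOT W) OR (Z AND V AND NOT X AND W)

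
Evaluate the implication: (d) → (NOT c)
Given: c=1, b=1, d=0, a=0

Antecedent (d) = 0; consequent (NOT c) = 0.
0 → 0 = 1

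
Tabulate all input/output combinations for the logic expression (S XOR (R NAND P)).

P | S | R | Output
------------------
0 | 0 | 0 | 1
0 | 0 | 1 | 1
0 | 1 | 0 | 0
0 | 1 | 1 | 0
1 | 0 | 0 | 1
1 | 0 | 1 | 0
1 | 1 | 0 | 0
1 | 1 | 1 | 1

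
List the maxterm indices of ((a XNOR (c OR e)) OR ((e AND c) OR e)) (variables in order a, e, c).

ΠM(1, 4) = (a OR e OR NOT c) AND (NOT a OR e OR c)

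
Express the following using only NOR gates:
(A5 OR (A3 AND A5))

((A5 NOR ((A3 NOR A3) NOR (A5 NOR A5))) NOR (A5 NOR ((A3 NOR A3) NOR (A5 NOR A5))))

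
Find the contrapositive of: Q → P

Contrapositive: NOT P → NOT Q
Note: A statement and its contrapositive are logically equivalent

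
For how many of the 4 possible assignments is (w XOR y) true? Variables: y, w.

Satisfying assignments: (0,1), (1,0)
Count: 2 out of 4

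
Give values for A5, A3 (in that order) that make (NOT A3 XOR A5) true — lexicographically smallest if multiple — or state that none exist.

A5=0, A3=0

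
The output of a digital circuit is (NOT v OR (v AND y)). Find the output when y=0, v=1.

Substituting: (NOT 1 OR (1 AND 0))
= 0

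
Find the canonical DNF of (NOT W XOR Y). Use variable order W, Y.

(NOT W AND NOT Y) OR (W AND Y)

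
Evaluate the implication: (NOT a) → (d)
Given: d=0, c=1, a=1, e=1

Antecedent (NOT a) = 0; consequent (d) = 0.
0 → 0 = 1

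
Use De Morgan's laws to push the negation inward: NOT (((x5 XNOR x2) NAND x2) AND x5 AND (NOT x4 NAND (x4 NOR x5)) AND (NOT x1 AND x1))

NOT ((x5 XNOR x2) NAND x2) OR NOT x5 OR NOT (NOT x4 NAND (x4 NOR x5)) OR NOT (NOT x1 AND x1)
De Morgan's: NOT(AND of terms) = OR of negations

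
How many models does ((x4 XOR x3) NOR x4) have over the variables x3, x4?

Satisfying assignments: (0,0)
Count: 1 out of 4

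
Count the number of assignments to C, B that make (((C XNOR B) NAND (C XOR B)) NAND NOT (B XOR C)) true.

Satisfying assignments: (0,1), (1,0)
Count: 2 out of 4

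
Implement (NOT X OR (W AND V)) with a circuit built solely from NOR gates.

(((X NOR X) NOR ((W NOR W) NOR (V NOR V))) NOR ((X NOR X) NOR ((W NOR W) NOR (V NOR V))))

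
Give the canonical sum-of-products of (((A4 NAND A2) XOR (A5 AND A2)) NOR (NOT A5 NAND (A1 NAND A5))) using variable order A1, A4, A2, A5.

Σm(6, 14) = (NOT A1 AND A4 AND A2 AND NOT A5) OR (A1 AND A4 AND A2 AND NOT A5)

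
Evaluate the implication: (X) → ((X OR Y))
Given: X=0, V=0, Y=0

Antecedent (X) = 0; consequent ((X OR Y)) = 0.
0 → 0 = 1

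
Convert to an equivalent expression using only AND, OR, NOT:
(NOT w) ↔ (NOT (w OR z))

((NOT w) AND (NOT (w OR z))) OR (w AND (w OR z))
(Biconditional = both true or both false)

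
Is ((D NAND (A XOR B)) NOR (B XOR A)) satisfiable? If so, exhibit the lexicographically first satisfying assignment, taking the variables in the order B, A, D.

UNSATISFIABLE - no assignment makes this expression true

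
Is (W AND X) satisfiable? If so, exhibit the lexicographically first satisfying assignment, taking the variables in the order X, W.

X=1, W=1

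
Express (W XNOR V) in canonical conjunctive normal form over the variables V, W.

(V OR NOT W) AND (NOT V OR W)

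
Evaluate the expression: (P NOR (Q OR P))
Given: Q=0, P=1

Substituting: (1 NOR (0 OR 1))
= 0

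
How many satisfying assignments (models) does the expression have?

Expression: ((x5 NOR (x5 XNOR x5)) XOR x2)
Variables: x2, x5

Satisfying assignments: (1,0), (1,1)
Count: 2 out of 4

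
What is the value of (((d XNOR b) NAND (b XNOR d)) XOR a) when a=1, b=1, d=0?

Substituting: (((0 XNOR 1) NAND (1 XNOR 0)) XOR 1)
= 0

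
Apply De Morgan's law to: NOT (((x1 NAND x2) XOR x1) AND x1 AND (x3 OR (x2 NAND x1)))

NOT ((x1 NAND x2) XOR x1) OR NOT x1 OR NOT (x3 OR (x2 NAND x1))
De Morgan's: NOT(AND of terms) = OR of negations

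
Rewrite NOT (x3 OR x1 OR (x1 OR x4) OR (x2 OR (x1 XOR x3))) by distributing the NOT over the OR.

NOT x3 AND NOT x1 AND NOT (x1 OR x4) AND NOT (x2 OR (x1 XOR x3))
De Morgan's: NOT(OR of terms) = AND of negations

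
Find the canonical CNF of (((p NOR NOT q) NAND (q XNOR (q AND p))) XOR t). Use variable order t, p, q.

(NOT t OR p OR q) AND (NOT t OR p OR NOT q) AND (NOT t OR NOT p OR q) AND (NOT t OR NOT p OR NOT q)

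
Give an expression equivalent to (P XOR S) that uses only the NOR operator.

((((P NOR S) NOR (P NOR S)) NOR ((P NOR S) NOR (P NOR S))) NOR ((((P NOR P) NOR (S NOR S)) NOR ((P NOR P) NOR (S NOR S))) NOR (((P NOR P) NOR (S NOR S)) NOR ((P NOR P) NOR (S NOR S)))))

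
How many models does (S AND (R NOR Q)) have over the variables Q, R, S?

Satisfying assignments: (0,0,1)
Count: 1 out of 8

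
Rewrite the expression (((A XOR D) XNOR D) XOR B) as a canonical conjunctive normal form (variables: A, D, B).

(A OR D OR NOT B) AND (A OR NOT D OR NOT B) AND (NOT A OR D OR B) AND (NOT A OR NOT D OR B)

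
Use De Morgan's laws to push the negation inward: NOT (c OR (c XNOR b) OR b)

NOT c AND NOT (c XNOR b) AND NOT b
De Morgan's: NOT(OR of terms) = AND of negations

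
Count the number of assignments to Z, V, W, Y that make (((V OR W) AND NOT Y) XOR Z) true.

Satisfying assignments: (0,0,1,0), (0,1,0,0), (0,1,1,0), (1,0,0,0), (1,0,0,1), (1,0,1,1), (1,1,0,1), (1,1,1,1)
Count: 8 out of 16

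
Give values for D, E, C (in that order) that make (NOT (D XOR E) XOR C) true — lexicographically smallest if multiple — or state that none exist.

D=0, E=0, C=0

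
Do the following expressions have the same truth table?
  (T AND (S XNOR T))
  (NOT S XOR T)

No. Counterexample: with T=0, S=0, Expression 1 = 0 but Expression 2 = 1.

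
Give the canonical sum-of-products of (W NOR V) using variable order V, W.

Σm(0) = (NOT V AND NOT W)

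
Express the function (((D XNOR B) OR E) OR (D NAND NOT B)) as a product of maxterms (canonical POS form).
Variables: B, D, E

ΠM(2) = (B OR NOT D OR E)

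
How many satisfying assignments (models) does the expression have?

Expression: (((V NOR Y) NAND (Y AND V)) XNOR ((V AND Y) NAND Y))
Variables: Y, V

Satisfying assignments: (0,0), (0,1), (1,0)
Count: 3 out of 4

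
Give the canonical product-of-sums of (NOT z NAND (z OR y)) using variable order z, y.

ΠM(1) = (z OR NOT y)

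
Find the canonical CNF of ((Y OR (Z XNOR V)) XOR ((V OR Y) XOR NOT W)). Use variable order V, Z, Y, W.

(V OR Z OR Y OR W) AND (V OR Z OR NOT Y OR NOT W) AND (V OR NOT Z OR Y OR NOT W) AND (V OR NOT Z OR NOT Y OR NOT W) AND (NOT V OR Z OR Y OR W) AND (NOT V OR Z OR NOT Y OR NOT W) AND (NOT V OR NOT Z OR Y OR NOT W) AND (NOT V OR NOT Z OR NOT Y OR NOT W)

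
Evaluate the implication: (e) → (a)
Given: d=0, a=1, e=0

Antecedent (e) = 0; consequent (a) = 1.
0 → 1 = 1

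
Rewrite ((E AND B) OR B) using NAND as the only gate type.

((((E NAND B) NAND (E NAND B)) NAND ((E NAND B) NAND (E NAND B))) NAND (B NAND B))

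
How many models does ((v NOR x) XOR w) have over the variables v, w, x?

Satisfying assignments: (0,0,0), (0,1,1), (1,1,0), (1,1,1)
Count: 4 out of 8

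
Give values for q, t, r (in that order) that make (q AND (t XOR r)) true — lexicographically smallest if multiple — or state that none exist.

q=1, t=0, r=1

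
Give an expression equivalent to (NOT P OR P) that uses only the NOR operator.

(((P NOR P) NOR P) NOR ((P NOR P) NOR P))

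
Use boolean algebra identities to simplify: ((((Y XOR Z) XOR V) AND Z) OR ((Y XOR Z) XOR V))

By absorption (E OR (E AND v) = E):
= ((Y XOR Z) XOR V)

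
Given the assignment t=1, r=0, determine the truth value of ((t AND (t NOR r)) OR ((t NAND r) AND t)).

Substituting: ((1 AND (1 NOR 0)) OR ((1 NAND 0) AND 1))
= 1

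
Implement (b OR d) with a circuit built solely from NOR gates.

((b NOR d) NOR (b NOR d))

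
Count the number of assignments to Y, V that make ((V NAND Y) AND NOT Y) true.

Satisfying assignments: (0,0), (0,1)
Count: 2 out of 4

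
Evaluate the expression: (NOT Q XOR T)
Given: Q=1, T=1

Substituting: (NOT 1 XOR 1)
= 1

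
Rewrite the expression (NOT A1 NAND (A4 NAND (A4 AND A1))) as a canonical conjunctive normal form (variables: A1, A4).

(A1 OR A4) AND (A1 OR NOT A4)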